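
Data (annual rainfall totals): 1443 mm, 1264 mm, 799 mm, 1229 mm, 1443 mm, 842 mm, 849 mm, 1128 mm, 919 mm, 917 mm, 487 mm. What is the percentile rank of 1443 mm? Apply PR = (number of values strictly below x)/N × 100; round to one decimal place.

N = 11.
Strictly below 1443: 9. Equal to 1443: 2.
PR = 9/11 × 100 = 81.8

81.8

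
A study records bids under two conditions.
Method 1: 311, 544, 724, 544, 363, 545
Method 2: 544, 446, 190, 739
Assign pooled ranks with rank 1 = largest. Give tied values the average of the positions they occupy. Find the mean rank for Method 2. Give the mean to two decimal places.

5.75

Sorted (descending): 739, 724, 545, 544, 544, 544, 446, 363, 311, 190
The 3 values of 544 occupy positions 4–6 → average rank 5.
Method 2 values → pooled ranks: 544→5, 446→7, 190→10, 739→1
Mean rank = (5 + 7 + 10 + 1) / 4 = 5.75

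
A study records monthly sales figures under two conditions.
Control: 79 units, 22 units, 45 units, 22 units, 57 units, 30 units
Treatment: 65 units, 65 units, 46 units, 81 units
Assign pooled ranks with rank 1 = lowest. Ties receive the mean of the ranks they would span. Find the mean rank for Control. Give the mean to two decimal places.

Sorted (ascending): 22, 22, 30, 45, 46, 57, 65, 65, 79, 81
The 2 values of 22 occupy positions 1–2 → average rank (1+2)/2 = 1.5.
The 2 values of 65 occupy positions 7–8 → average rank (7+8)/2 = 7.5.
Control values → pooled ranks: 79→9, 22→1.5, 45→4, 22→1.5, 57→6, 30→3
Mean rank = (9 + 1.5 + 4 + 1.5 + 6 + 3) / 6 = 4.17

4.17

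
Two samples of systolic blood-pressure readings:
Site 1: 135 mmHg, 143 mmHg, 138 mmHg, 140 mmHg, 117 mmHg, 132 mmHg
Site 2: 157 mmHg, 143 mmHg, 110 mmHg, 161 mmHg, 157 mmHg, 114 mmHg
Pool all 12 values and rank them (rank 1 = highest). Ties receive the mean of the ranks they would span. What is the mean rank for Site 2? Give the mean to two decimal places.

Sorted (descending): 161, 157, 157, 143, 143, 140, 138, 135, 132, 117, 114, 110
The 2 values of 157 occupy positions 2–3 → average rank (2+3)/2 = 2.5.
The 2 values of 143 occupy positions 4–5 → average rank (4+5)/2 = 4.5.
Site 2 values → pooled ranks: 157→2.5, 143→4.5, 110→12, 161→1, 157→2.5, 114→11
Mean rank = (2.5 + 4.5 + 12 + 1 + 2.5 + 11) / 6 = 5.58

5.58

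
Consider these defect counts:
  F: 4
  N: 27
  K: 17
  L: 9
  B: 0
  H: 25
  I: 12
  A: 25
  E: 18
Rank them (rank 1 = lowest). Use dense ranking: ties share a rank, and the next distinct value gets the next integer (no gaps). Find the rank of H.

7

Sorted (ascending): 0, 4, 9, 12, 17, 18, 25, 25, 27
The 2 values of 25 share dense rank 7.
Remaining distinct values take the next consecutive integers.
H has value 25 → rank 7.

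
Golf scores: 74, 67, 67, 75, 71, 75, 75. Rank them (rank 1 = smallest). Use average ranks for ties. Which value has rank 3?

Sorted (ascending): 67, 67, 71, 74, 75, 75, 75
The 2 values of 67 occupy positions 1–2 → average rank (1+2)/2 = 1.5.
The 3 values of 75 occupy positions 5–7 → average rank 6.
Rank 3 → value 71.

71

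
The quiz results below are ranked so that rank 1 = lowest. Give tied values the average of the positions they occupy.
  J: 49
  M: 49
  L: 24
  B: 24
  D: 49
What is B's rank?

1.5

Sorted (ascending): 24, 24, 49, 49, 49
The 2 values of 24 occupy positions 1–2 → average rank (1+2)/2 = 1.5.
The 3 values of 49 occupy positions 3–5 → average rank 4.
B has value 24 → rank 1.5.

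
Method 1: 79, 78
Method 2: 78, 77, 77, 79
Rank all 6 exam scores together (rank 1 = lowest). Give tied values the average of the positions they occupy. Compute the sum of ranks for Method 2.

Sorted (ascending): 77, 77, 78, 78, 79, 79
The 2 values of 77 occupy positions 1–2 → average rank (1+2)/2 = 1.5.
The 2 values of 78 occupy positions 3–4 → average rank (3+4)/2 = 3.5.
The 2 values of 79 occupy positions 5–6 → average rank (5+6)/2 = 5.5.
Method 2 values → pooled ranks: 78→3.5, 77→1.5, 77→1.5, 79→5.5
Rank sum = 3.5 + 1.5 + 1.5 + 5.5 = 12

12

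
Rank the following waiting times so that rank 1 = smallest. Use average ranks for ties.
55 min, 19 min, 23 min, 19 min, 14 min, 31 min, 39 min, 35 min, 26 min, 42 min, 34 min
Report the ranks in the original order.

11, 2.5, 4, 2.5, 1, 6, 9, 8, 5, 10, 7

Sorted (ascending): 14, 19, 19, 23, 26, 31, 34, 35, 39, 42, 55
The 2 values of 19 occupy positions 2–3 → average rank (2+3)/2 = 2.5.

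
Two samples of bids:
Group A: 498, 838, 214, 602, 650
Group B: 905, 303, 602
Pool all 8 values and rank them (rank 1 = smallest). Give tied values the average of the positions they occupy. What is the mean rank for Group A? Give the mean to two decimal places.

Sorted (ascending): 214, 303, 498, 602, 602, 650, 838, 905
The 2 values of 602 occupy positions 4–5 → average rank (4+5)/2 = 4.5.
Group A values → pooled ranks: 498→3, 838→7, 214→1, 602→4.5, 650→6
Mean rank = (3 + 7 + 1 + 4.5 + 6) / 5 = 4.30

4.30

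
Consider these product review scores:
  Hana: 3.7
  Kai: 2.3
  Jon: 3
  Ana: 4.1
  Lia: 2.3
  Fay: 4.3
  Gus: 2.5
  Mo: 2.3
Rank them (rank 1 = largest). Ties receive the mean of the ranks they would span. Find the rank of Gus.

Sorted (descending): 4.3, 4.1, 3.7, 3, 2.5, 2.3, 2.3, 2.3
The 3 values of 2.3 occupy positions 6–8 → average rank 7.
Gus has value 2.5 → rank 5.

5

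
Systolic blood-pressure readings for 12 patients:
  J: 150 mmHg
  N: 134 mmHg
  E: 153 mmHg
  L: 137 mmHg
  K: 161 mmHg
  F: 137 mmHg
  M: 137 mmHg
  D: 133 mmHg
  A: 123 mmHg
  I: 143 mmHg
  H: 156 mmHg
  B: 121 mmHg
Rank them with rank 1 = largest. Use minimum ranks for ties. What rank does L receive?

Sorted (descending): 161, 156, 153, 150, 143, 137, 137, 137, 134, 133, 123, 121
The 3 values of 137 occupy positions 6–8 → each gets rank 6.
L has value 137 mmHg → rank 6.

6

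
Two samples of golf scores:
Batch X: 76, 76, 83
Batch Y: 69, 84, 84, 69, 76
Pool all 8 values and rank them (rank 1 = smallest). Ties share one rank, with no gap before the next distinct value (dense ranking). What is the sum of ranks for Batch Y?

Sorted (ascending): 69, 69, 76, 76, 76, 83, 84, 84
The 2 values of 69 share dense rank 1.
The 3 values of 76 share dense rank 2.
The 2 values of 84 share dense rank 4.
Remaining distinct values take the next consecutive integers.
Batch Y values → pooled ranks: 69→1, 84→4, 84→4, 69→1, 76→2
Rank sum = 1 + 4 + 4 + 1 + 2 = 12

12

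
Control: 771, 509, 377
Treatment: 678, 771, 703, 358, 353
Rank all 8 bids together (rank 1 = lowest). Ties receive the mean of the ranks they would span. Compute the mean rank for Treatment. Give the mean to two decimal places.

4.30

Sorted (ascending): 353, 358, 377, 509, 678, 703, 771, 771
The 2 values of 771 occupy positions 7–8 → average rank (7+8)/2 = 7.5.
Treatment values → pooled ranks: 678→5, 771→7.5, 703→6, 358→2, 353→1
Mean rank = (5 + 7.5 + 6 + 2 + 1) / 5 = 4.30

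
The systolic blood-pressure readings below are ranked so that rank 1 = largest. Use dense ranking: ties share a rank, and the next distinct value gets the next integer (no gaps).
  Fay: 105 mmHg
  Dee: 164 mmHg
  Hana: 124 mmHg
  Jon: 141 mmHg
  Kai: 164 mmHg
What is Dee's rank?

Sorted (descending): 164, 164, 141, 124, 105
The 2 values of 164 share dense rank 1.
Remaining distinct values take the next consecutive integers.
Dee has value 164 mmHg → rank 1.

1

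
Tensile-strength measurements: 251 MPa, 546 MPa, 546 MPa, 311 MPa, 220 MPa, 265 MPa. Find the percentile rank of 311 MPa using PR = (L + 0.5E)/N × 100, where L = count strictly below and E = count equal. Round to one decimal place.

N = 6.
Strictly below 311: 3. Equal to 311: 1.
PR = (3 + 0.5·1)/6 × 100 = 58.3

58.3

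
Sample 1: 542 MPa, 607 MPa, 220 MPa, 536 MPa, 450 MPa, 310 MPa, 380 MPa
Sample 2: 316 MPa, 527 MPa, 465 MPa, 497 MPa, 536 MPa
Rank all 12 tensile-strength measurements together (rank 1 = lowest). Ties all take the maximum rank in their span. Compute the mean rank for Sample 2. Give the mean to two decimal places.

Sorted (ascending): 220, 310, 316, 380, 450, 465, 497, 527, 536, 536, 542, 607
The 2 values of 536 occupy positions 9–10 → each gets rank 10.
Sample 2 values → pooled ranks: 316→3, 527→8, 465→6, 497→7, 536→10
Mean rank = (3 + 8 + 6 + 7 + 10) / 5 = 6.80

6.80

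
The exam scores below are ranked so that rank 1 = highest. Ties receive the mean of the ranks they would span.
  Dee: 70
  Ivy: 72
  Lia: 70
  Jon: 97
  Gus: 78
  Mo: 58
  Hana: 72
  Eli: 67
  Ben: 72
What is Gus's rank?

2

Sorted (descending): 97, 78, 72, 72, 72, 70, 70, 67, 58
The 3 values of 72 occupy positions 3–5 → average rank 4.
The 2 values of 70 occupy positions 6–7 → average rank (6+7)/2 = 6.5.
Gus has value 78 → rank 2.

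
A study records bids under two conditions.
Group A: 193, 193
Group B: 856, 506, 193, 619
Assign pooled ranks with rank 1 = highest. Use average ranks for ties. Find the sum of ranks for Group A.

10

Sorted (descending): 856, 619, 506, 193, 193, 193
The 3 values of 193 occupy positions 4–6 → average rank 5.
Group A values → pooled ranks: 193→5, 193→5
Rank sum = 5 + 5 = 10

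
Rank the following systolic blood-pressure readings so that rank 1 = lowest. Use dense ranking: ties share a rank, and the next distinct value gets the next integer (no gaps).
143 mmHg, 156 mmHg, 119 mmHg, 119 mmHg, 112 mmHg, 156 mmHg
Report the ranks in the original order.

3, 4, 2, 2, 1, 4

Sorted (ascending): 112, 119, 119, 143, 156, 156
The 2 values of 119 share dense rank 2.
The 2 values of 156 share dense rank 4.
Remaining distinct values take the next consecutive integers.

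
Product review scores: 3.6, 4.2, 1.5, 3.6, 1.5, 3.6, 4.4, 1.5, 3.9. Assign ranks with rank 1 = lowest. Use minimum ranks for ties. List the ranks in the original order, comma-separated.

4, 8, 1, 4, 1, 4, 9, 1, 7

Sorted (ascending): 1.5, 1.5, 1.5, 3.6, 3.6, 3.6, 3.9, 4.2, 4.4
The 3 values of 1.5 occupy positions 1–3 → each gets rank 1.
The 3 values of 3.6 occupy positions 4–6 → each gets rank 4.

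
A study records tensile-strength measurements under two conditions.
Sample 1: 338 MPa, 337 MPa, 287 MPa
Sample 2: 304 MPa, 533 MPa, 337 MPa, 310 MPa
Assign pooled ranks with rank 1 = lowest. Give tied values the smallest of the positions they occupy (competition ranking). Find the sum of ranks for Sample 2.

Sorted (ascending): 287, 304, 310, 337, 337, 338, 533
The 2 values of 337 occupy positions 4–5 → each gets rank 4.
Sample 2 values → pooled ranks: 304→2, 533→7, 337→4, 310→3
Rank sum = 2 + 7 + 4 + 3 = 16

16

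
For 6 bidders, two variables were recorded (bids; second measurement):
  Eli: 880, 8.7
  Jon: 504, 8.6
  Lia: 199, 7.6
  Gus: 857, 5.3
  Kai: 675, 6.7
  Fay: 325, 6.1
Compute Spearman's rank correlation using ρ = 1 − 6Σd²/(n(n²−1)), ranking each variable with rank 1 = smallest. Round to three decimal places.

0.143

Ranks of variable 1: 6, 3, 1, 5, 4, 2
Ranks of variable 2: 6, 5, 4, 1, 3, 2
d = r₁ − r₂: 0, -2, -3, 4, 1, 0
d²: 0, 4, 9, 16, 1, 0; Σd² = 30
ρ = 1 − 6·30/(6·35) = 1 − 180/210 = 0.143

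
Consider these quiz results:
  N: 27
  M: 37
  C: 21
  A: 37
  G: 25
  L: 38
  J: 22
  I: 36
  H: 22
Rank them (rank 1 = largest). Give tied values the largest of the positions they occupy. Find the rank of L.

1

Sorted (descending): 38, 37, 37, 36, 27, 25, 22, 22, 21
The 2 values of 37 occupy positions 2–3 → each gets rank 3.
The 2 values of 22 occupy positions 7–8 → each gets rank 8.
L has value 38 → rank 1.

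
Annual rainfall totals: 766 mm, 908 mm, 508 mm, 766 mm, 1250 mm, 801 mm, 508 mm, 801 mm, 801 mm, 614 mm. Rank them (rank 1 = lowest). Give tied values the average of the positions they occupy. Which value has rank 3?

Sorted (ascending): 508, 508, 614, 766, 766, 801, 801, 801, 908, 1250
The 2 values of 508 occupy positions 1–2 → average rank (1+2)/2 = 1.5.
The 2 values of 766 occupy positions 4–5 → average rank (4+5)/2 = 4.5.
The 3 values of 801 occupy positions 6–8 → average rank 7.
Rank 3 → value 614.

614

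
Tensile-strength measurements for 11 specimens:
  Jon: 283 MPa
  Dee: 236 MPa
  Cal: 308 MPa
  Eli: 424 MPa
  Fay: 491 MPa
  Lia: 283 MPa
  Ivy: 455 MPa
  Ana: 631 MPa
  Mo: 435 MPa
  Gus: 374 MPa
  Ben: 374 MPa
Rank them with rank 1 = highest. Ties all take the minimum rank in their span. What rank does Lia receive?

Sorted (descending): 631, 491, 455, 435, 424, 374, 374, 308, 283, 283, 236
The 2 values of 374 occupy positions 6–7 → each gets rank 6.
The 2 values of 283 occupy positions 9–10 → each gets rank 9.
Lia has value 283 MPa → rank 9.

9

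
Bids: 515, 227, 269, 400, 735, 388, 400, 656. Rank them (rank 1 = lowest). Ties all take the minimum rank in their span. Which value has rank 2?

Sorted (ascending): 227, 269, 388, 400, 400, 515, 656, 735
The 2 values of 400 occupy positions 4–5 → each gets rank 4.
Rank 2 → value 269.

269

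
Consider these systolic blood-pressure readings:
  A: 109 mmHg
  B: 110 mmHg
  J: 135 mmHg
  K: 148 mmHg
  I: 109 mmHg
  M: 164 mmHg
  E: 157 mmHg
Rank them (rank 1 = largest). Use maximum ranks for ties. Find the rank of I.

Sorted (descending): 164, 157, 148, 135, 110, 109, 109
The 2 values of 109 occupy positions 6–7 → each gets rank 7.
I has value 109 mmHg → rank 7.

7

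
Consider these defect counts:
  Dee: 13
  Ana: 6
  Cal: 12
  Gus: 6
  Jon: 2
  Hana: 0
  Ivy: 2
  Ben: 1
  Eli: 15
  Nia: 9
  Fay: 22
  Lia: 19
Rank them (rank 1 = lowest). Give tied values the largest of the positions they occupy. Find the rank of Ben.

2

Sorted (ascending): 0, 1, 2, 2, 6, 6, 9, 12, 13, 15, 19, 22
The 2 values of 2 occupy positions 3–4 → each gets rank 4.
The 2 values of 6 occupy positions 5–6 → each gets rank 6.
Ben has value 1 → rank 2.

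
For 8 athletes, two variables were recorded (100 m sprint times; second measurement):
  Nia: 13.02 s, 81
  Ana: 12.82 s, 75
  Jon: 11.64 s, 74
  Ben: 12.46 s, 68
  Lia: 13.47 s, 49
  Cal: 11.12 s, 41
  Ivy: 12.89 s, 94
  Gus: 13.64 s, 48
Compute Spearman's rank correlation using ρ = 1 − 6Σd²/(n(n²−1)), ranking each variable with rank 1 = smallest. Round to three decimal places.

0.095

Ranks of variable 1: 6, 4, 2, 3, 7, 1, 5, 8
Ranks of variable 2: 7, 6, 5, 4, 3, 1, 8, 2
d = r₁ − r₂: -1, -2, -3, -1, 4, 0, -3, 6
d²: 1, 4, 9, 1, 16, 0, 9, 36; Σd² = 76
ρ = 1 − 6·76/(8·63) = 1 − 456/504 = 0.095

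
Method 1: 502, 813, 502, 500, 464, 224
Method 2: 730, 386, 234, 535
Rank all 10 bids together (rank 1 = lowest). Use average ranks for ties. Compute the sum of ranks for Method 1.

33

Sorted (ascending): 224, 234, 386, 464, 500, 502, 502, 535, 730, 813
The 2 values of 502 occupy positions 6–7 → average rank (6+7)/2 = 6.5.
Method 1 values → pooled ranks: 502→6.5, 813→10, 502→6.5, 500→5, 464→4, 224→1
Rank sum = 6.5 + 10 + 6.5 + 5 + 4 + 1 = 33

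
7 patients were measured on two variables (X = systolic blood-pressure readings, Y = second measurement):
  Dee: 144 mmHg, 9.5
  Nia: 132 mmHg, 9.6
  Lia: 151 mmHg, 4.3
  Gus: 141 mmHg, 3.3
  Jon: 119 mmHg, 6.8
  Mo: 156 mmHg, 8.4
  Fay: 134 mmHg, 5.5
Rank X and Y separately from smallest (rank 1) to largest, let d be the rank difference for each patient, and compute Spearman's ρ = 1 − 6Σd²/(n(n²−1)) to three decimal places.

Ranks of variable 1: 5, 2, 6, 4, 1, 7, 3
Ranks of variable 2: 6, 7, 2, 1, 4, 5, 3
d = r₁ − r₂: -1, -5, 4, 3, -3, 2, 0
d²: 1, 25, 16, 9, 9, 4, 0; Σd² = 64
ρ = 1 − 6·64/(7·48) = 1 − 384/336 = -0.143

-0.143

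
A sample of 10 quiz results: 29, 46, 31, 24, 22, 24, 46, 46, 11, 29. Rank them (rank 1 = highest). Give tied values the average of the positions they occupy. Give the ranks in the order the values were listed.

5.5, 2, 4, 7.5, 9, 7.5, 2, 2, 10, 5.5

Sorted (descending): 46, 46, 46, 31, 29, 29, 24, 24, 22, 11
The 3 values of 46 occupy positions 1–3 → average rank 2.
The 2 values of 29 occupy positions 5–6 → average rank (5+6)/2 = 5.5.
The 2 values of 24 occupy positions 7–8 → average rank (7+8)/2 = 7.5.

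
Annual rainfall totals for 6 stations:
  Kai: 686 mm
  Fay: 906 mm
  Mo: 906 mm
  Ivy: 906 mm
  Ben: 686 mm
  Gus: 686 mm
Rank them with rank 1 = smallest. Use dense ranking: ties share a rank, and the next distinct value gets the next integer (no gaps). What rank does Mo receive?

2

Sorted (ascending): 686, 686, 686, 906, 906, 906
The 3 values of 686 share dense rank 1.
The 3 values of 906 share dense rank 2.
Mo has value 906 mm → rank 2.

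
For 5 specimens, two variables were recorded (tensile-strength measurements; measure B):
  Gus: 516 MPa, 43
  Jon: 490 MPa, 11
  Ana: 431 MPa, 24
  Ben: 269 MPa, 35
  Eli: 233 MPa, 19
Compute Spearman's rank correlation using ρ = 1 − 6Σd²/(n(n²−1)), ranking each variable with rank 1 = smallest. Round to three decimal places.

Ranks of variable 1: 5, 4, 3, 2, 1
Ranks of variable 2: 5, 1, 3, 4, 2
d = r₁ − r₂: 0, 3, 0, -2, -1
d²: 0, 9, 0, 4, 1; Σd² = 14
ρ = 1 − 6·14/(5·24) = 1 − 84/120 = 0.300

0.300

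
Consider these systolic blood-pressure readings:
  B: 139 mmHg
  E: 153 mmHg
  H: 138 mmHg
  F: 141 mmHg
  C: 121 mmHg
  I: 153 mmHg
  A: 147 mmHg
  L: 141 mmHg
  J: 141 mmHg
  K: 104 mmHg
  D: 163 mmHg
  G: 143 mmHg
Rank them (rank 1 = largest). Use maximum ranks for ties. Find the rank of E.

3

Sorted (descending): 163, 153, 153, 147, 143, 141, 141, 141, 139, 138, 121, 104
The 2 values of 153 occupy positions 2–3 → each gets rank 3.
The 3 values of 141 occupy positions 6–8 → each gets rank 8.
E has value 153 mmHg → rank 3.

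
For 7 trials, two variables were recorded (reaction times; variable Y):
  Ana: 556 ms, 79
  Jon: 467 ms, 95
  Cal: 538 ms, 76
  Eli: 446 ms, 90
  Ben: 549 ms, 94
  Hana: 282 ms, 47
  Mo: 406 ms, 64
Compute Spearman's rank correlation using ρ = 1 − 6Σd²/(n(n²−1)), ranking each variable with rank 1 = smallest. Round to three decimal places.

Ranks of variable 1: 7, 4, 5, 3, 6, 1, 2
Ranks of variable 2: 4, 7, 3, 5, 6, 1, 2
d = r₁ − r₂: 3, -3, 2, -2, 0, 0, 0
d²: 9, 9, 4, 4, 0, 0, 0; Σd² = 26
ρ = 1 − 6·26/(7·48) = 1 − 156/336 = 0.536

0.536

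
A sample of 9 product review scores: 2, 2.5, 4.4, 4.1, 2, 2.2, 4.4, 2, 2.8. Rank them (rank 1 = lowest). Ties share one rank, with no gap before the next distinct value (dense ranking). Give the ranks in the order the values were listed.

Sorted (ascending): 2, 2, 2, 2.2, 2.5, 2.8, 4.1, 4.4, 4.4
The 3 values of 2 share dense rank 1.
The 2 values of 4.4 share dense rank 6.
Remaining distinct values take the next consecutive integers.

1, 3, 6, 5, 1, 2, 6, 1, 4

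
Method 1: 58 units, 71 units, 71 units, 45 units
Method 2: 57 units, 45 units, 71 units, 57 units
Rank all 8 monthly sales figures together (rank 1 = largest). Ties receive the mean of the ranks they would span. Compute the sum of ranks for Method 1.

Sorted (descending): 71, 71, 71, 58, 57, 57, 45, 45
The 3 values of 71 occupy positions 1–3 → average rank 2.
The 2 values of 57 occupy positions 5–6 → average rank (5+6)/2 = 5.5.
The 2 values of 45 occupy positions 7–8 → average rank (7+8)/2 = 7.5.
Method 1 values → pooled ranks: 58→4, 71→2, 71→2, 45→7.5
Rank sum = 4 + 2 + 2 + 7.5 = 15.5

15.5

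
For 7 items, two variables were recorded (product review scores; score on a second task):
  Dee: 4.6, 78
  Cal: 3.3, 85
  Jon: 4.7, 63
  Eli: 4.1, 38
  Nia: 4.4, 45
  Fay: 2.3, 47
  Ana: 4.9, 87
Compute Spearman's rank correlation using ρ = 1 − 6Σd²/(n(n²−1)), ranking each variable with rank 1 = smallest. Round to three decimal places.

0.429

Ranks of variable 1: 5, 2, 6, 3, 4, 1, 7
Ranks of variable 2: 5, 6, 4, 1, 2, 3, 7
d = r₁ − r₂: 0, -4, 2, 2, 2, -2, 0
d²: 0, 16, 4, 4, 4, 4, 0; Σd² = 32
ρ = 1 − 6·32/(7·48) = 1 − 192/336 = 0.429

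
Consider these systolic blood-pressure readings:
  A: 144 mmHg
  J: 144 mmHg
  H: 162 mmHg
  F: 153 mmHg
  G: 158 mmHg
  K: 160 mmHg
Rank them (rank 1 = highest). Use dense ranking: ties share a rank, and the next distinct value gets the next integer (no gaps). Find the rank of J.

5

Sorted (descending): 162, 160, 158, 153, 144, 144
The 2 values of 144 share dense rank 5.
Remaining distinct values take the next consecutive integers.
J has value 144 mmHg → rank 5.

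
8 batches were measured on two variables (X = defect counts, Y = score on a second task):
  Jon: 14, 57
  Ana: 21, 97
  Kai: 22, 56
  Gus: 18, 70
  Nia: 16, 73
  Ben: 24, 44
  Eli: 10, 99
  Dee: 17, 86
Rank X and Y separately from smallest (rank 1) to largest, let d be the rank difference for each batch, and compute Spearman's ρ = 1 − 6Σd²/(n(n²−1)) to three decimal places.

Ranks of variable 1: 2, 6, 7, 5, 3, 8, 1, 4
Ranks of variable 2: 3, 7, 2, 4, 5, 1, 8, 6
d = r₁ − r₂: -1, -1, 5, 1, -2, 7, -7, -2
d²: 1, 1, 25, 1, 4, 49, 49, 4; Σd² = 134
ρ = 1 − 6·134/(8·63) = 1 − 804/504 = -0.595

-0.595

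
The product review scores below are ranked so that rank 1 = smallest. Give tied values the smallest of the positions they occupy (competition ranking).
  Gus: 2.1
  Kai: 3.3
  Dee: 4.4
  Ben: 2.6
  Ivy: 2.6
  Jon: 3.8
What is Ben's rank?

Sorted (ascending): 2.1, 2.6, 2.6, 3.3, 3.8, 4.4
The 2 values of 2.6 occupy positions 2–3 → each gets rank 2.
Ben has value 2.6 → rank 2.

2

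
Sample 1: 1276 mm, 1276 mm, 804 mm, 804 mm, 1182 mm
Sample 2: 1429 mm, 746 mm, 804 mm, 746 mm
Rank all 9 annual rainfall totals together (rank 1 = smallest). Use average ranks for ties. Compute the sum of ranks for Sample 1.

Sorted (ascending): 746, 746, 804, 804, 804, 1182, 1276, 1276, 1429
The 2 values of 746 occupy positions 1–2 → average rank (1+2)/2 = 1.5.
The 3 values of 804 occupy positions 3–5 → average rank 4.
The 2 values of 1276 occupy positions 7–8 → average rank (7+8)/2 = 7.5.
Sample 1 values → pooled ranks: 1276→7.5, 1276→7.5, 804→4, 804→4, 1182→6
Rank sum = 7.5 + 7.5 + 4 + 4 + 6 = 29

29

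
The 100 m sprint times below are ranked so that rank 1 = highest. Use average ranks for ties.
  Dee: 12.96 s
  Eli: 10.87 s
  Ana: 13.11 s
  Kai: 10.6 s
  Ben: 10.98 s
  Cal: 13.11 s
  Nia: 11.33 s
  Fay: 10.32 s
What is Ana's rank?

Sorted (descending): 13.11, 13.11, 12.96, 11.33, 10.98, 10.87, 10.6, 10.32
The 2 values of 13.11 occupy positions 1–2 → average rank (1+2)/2 = 1.5.
Ana has value 13.11 s → rank 1.5.

1.5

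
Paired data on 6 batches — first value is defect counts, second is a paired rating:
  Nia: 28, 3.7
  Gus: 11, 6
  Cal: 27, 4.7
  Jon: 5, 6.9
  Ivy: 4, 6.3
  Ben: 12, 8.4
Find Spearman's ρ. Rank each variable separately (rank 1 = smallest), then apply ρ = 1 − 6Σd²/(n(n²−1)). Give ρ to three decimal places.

Ranks of variable 1: 6, 3, 5, 2, 1, 4
Ranks of variable 2: 1, 3, 2, 5, 4, 6
d = r₁ − r₂: 5, 0, 3, -3, -3, -2
d²: 25, 0, 9, 9, 9, 4; Σd² = 56
ρ = 1 − 6·56/(6·35) = 1 − 336/210 = -0.600

-0.600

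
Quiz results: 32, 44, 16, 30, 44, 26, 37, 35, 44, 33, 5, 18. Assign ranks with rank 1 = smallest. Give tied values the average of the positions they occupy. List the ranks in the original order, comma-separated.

6, 11, 2, 5, 11, 4, 9, 8, 11, 7, 1, 3

Sorted (ascending): 5, 16, 18, 26, 30, 32, 33, 35, 37, 44, 44, 44
The 3 values of 44 occupy positions 10–12 → average rank 11.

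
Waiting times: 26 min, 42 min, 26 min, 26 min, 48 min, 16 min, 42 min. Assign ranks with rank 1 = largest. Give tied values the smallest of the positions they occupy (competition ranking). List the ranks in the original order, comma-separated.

4, 2, 4, 4, 1, 7, 2

Sorted (descending): 48, 42, 42, 26, 26, 26, 16
The 2 values of 42 occupy positions 2–3 → each gets rank 2.
The 3 values of 26 occupy positions 4–6 → each gets rank 4.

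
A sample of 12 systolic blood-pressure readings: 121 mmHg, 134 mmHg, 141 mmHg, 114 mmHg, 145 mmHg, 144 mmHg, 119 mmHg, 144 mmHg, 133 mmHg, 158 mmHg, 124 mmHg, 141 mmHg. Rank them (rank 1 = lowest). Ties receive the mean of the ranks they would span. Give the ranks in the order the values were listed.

Sorted (ascending): 114, 119, 121, 124, 133, 134, 141, 141, 144, 144, 145, 158
The 2 values of 141 occupy positions 7–8 → average rank (7+8)/2 = 7.5.
The 2 values of 144 occupy positions 9–10 → average rank (9+10)/2 = 9.5.

3, 6, 7.5, 1, 11, 9.5, 2, 9.5, 5, 12, 4, 7.5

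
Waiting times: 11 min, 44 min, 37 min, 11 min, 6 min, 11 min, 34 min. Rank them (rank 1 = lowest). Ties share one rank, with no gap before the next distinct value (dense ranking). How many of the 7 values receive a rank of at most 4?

Sorted (ascending): 6, 11, 11, 11, 34, 37, 44
The 3 values of 11 share dense rank 2.
Remaining distinct values take the next consecutive integers.
Ranks ≤ 4: {1, 2, 2, 2, 3, 4} → 6 values.

6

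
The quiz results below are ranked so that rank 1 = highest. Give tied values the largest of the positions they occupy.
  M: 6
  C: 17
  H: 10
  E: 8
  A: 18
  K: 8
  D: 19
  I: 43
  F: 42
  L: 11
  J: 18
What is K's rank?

Sorted (descending): 43, 42, 19, 18, 18, 17, 11, 10, 8, 8, 6
The 2 values of 18 occupy positions 4–5 → each gets rank 5.
The 2 values of 8 occupy positions 9–10 → each gets rank 10.
K has value 8 → rank 10.

10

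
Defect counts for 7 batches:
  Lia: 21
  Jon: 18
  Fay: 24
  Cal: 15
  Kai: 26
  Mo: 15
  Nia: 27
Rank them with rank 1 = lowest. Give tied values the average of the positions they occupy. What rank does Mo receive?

1.5

Sorted (ascending): 15, 15, 18, 21, 24, 26, 27
The 2 values of 15 occupy positions 1–2 → average rank (1+2)/2 = 1.5.
Mo has value 15 → rank 1.5.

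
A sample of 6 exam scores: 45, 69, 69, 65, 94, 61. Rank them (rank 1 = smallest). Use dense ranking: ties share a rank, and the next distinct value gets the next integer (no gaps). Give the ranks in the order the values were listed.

Sorted (ascending): 45, 61, 65, 69, 69, 94
The 2 values of 69 share dense rank 4.
Remaining distinct values take the next consecutive integers.

1, 4, 4, 3, 5, 2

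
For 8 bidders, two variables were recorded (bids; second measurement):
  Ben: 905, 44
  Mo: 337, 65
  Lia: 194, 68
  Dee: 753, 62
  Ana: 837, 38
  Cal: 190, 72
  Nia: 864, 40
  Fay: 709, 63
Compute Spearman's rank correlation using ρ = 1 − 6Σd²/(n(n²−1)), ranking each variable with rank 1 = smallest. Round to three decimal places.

Ranks of variable 1: 8, 3, 2, 5, 6, 1, 7, 4
Ranks of variable 2: 3, 6, 7, 4, 1, 8, 2, 5
d = r₁ − r₂: 5, -3, -5, 1, 5, -7, 5, -1
d²: 25, 9, 25, 1, 25, 49, 25, 1; Σd² = 160
ρ = 1 − 6·160/(8·63) = 1 − 960/504 = -0.905

-0.905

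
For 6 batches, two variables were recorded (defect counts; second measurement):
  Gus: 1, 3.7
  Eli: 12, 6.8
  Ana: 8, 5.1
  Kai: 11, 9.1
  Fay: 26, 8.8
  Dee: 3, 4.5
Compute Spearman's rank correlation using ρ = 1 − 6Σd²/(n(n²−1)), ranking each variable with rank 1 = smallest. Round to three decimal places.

0.829

Ranks of variable 1: 1, 5, 3, 4, 6, 2
Ranks of variable 2: 1, 4, 3, 6, 5, 2
d = r₁ − r₂: 0, 1, 0, -2, 1, 0
d²: 0, 1, 0, 4, 1, 0; Σd² = 6
ρ = 1 − 6·6/(6·35) = 1 − 36/210 = 0.829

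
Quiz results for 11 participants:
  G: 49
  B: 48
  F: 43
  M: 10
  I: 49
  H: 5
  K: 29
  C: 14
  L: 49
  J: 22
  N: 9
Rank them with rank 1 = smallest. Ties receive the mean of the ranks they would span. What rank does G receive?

10

Sorted (ascending): 5, 9, 10, 14, 22, 29, 43, 48, 49, 49, 49
The 3 values of 49 occupy positions 9–11 → average rank 10.
G has value 49 → rank 10.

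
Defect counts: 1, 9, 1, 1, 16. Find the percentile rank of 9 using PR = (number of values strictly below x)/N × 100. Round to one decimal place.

60.0

N = 5.
Strictly below 9: 3. Equal to 9: 1.
PR = 3/5 × 100 = 60.0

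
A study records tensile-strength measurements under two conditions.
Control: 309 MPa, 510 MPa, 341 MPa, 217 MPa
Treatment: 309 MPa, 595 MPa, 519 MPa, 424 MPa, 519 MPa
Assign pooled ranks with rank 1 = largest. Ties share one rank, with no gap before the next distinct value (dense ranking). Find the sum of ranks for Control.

21

Sorted (descending): 595, 519, 519, 510, 424, 341, 309, 309, 217
The 2 values of 519 share dense rank 2.
The 2 values of 309 share dense rank 6.
Remaining distinct values take the next consecutive integers.
Control values → pooled ranks: 309→6, 510→3, 341→5, 217→7
Rank sum = 6 + 3 + 5 + 7 = 21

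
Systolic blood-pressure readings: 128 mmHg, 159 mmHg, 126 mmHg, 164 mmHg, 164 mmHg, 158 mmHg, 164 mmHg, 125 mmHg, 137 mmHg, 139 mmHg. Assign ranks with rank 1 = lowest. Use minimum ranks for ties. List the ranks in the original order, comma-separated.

3, 7, 2, 8, 8, 6, 8, 1, 4, 5

Sorted (ascending): 125, 126, 128, 137, 139, 158, 159, 164, 164, 164
The 3 values of 164 occupy positions 8–10 → each gets rank 8.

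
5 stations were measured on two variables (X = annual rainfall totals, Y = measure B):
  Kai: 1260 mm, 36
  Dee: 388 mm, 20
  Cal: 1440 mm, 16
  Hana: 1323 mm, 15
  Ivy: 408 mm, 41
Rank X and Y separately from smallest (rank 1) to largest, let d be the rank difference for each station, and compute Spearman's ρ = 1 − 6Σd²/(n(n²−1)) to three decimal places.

Ranks of variable 1: 3, 1, 5, 4, 2
Ranks of variable 2: 4, 3, 2, 1, 5
d = r₁ − r₂: -1, -2, 3, 3, -3
d²: 1, 4, 9, 9, 9; Σd² = 32
ρ = 1 − 6·32/(5·24) = 1 − 192/120 = -0.600

-0.600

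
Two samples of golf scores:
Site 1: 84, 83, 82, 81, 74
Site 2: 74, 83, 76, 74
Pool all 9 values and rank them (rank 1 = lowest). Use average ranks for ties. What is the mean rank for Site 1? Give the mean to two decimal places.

5.90

Sorted (ascending): 74, 74, 74, 76, 81, 82, 83, 83, 84
The 3 values of 74 occupy positions 1–3 → average rank 2.
The 2 values of 83 occupy positions 7–8 → average rank (7+8)/2 = 7.5.
Site 1 values → pooled ranks: 84→9, 83→7.5, 82→6, 81→5, 74→2
Mean rank = (9 + 7.5 + 6 + 5 + 2) / 5 = 5.90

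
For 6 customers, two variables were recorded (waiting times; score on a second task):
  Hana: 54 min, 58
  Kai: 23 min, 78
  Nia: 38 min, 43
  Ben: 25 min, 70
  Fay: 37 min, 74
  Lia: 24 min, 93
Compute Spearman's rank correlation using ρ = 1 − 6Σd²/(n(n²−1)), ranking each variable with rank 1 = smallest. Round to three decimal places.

-0.829

Ranks of variable 1: 6, 1, 5, 3, 4, 2
Ranks of variable 2: 2, 5, 1, 3, 4, 6
d = r₁ − r₂: 4, -4, 4, 0, 0, -4
d²: 16, 16, 16, 0, 0, 16; Σd² = 64
ρ = 1 − 6·64/(6·35) = 1 − 384/210 = -0.829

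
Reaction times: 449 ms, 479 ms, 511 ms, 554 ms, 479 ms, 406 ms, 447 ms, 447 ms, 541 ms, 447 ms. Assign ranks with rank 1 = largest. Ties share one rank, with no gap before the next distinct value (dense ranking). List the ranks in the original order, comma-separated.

Sorted (descending): 554, 541, 511, 479, 479, 449, 447, 447, 447, 406
The 2 values of 479 share dense rank 4.
The 3 values of 447 share dense rank 6.
Remaining distinct values take the next consecutive integers.

5, 4, 3, 1, 4, 7, 6, 6, 2, 6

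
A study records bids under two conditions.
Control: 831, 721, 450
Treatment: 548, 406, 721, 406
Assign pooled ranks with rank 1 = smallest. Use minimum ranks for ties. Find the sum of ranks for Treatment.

11

Sorted (ascending): 406, 406, 450, 548, 721, 721, 831
The 2 values of 406 occupy positions 1–2 → each gets rank 1.
The 2 values of 721 occupy positions 5–6 → each gets rank 5.
Treatment values → pooled ranks: 548→4, 406→1, 721→5, 406→1
Rank sum = 4 + 1 + 5 + 1 = 11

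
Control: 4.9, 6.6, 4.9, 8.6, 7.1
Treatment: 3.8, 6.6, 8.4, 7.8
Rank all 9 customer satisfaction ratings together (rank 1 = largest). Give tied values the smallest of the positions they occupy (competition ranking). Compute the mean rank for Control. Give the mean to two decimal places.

Sorted (descending): 8.6, 8.4, 7.8, 7.1, 6.6, 6.6, 4.9, 4.9, 3.8
The 2 values of 6.6 occupy positions 5–6 → each gets rank 5.
The 2 values of 4.9 occupy positions 7–8 → each gets rank 7.
Control values → pooled ranks: 4.9→7, 6.6→5, 4.9→7, 8.6→1, 7.1→4
Mean rank = (7 + 5 + 7 + 1 + 4) / 5 = 4.80

4.80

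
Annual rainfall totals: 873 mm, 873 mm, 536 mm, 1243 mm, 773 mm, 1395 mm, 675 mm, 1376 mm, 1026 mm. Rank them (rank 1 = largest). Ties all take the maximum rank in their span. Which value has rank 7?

Sorted (descending): 1395, 1376, 1243, 1026, 873, 873, 773, 675, 536
The 2 values of 873 occupy positions 5–6 → each gets rank 6.
Rank 7 → value 773.

773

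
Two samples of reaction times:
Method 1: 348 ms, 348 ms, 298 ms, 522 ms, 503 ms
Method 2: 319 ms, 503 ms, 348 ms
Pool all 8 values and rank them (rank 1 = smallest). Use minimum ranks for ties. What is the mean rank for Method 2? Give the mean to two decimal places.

Sorted (ascending): 298, 319, 348, 348, 348, 503, 503, 522
The 3 values of 348 occupy positions 3–5 → each gets rank 3.
The 2 values of 503 occupy positions 6–7 → each gets rank 6.
Method 2 values → pooled ranks: 319→2, 503→6, 348→3
Mean rank = (2 + 6 + 3) / 3 = 3.67

3.67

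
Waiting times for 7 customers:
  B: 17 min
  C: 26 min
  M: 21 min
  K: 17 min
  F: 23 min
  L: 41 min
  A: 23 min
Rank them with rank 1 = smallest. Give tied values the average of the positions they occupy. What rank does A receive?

Sorted (ascending): 17, 17, 21, 23, 23, 26, 41
The 2 values of 17 occupy positions 1–2 → average rank (1+2)/2 = 1.5.
The 2 values of 23 occupy positions 4–5 → average rank (4+5)/2 = 4.5.
A has value 23 min → rank 4.5.

4.5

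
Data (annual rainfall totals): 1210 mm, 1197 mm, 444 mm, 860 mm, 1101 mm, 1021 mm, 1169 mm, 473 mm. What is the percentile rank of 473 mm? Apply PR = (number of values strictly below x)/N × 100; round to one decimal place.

12.5

N = 8.
Strictly below 473: 1. Equal to 473: 1.
PR = 1/8 × 100 = 12.5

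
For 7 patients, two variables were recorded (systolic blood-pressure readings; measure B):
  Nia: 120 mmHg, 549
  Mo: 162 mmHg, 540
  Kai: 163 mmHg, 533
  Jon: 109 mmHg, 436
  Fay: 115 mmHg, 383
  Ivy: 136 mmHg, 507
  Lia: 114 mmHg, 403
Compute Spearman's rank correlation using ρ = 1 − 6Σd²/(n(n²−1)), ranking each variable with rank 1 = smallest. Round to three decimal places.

Ranks of variable 1: 4, 6, 7, 1, 3, 5, 2
Ranks of variable 2: 7, 6, 5, 3, 1, 4, 2
d = r₁ − r₂: -3, 0, 2, -2, 2, 1, 0
d²: 9, 0, 4, 4, 4, 1, 0; Σd² = 22
ρ = 1 − 6·22/(7·48) = 1 − 132/336 = 0.607

0.607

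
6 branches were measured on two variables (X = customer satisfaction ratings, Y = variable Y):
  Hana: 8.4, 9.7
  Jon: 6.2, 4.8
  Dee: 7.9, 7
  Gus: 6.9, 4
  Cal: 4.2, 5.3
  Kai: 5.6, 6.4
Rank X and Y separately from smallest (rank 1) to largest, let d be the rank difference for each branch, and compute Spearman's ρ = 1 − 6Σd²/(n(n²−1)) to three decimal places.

Ranks of variable 1: 6, 3, 5, 4, 1, 2
Ranks of variable 2: 6, 2, 5, 1, 3, 4
d = r₁ − r₂: 0, 1, 0, 3, -2, -2
d²: 0, 1, 0, 9, 4, 4; Σd² = 18
ρ = 1 − 6·18/(6·35) = 1 − 108/210 = 0.486

0.486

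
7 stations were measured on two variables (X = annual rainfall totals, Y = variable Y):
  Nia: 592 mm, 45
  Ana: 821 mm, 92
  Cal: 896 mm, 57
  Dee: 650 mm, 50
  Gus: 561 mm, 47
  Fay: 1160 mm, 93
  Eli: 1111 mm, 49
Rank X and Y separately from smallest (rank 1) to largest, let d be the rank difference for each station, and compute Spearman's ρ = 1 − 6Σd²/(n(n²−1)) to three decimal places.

0.714

Ranks of variable 1: 2, 4, 5, 3, 1, 7, 6
Ranks of variable 2: 1, 6, 5, 4, 2, 7, 3
d = r₁ − r₂: 1, -2, 0, -1, -1, 0, 3
d²: 1, 4, 0, 1, 1, 0, 9; Σd² = 16
ρ = 1 − 6·16/(7·48) = 1 − 96/336 = 0.714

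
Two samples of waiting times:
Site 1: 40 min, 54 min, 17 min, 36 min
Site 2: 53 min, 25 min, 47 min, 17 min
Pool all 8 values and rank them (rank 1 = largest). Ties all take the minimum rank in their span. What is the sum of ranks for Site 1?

17

Sorted (descending): 54, 53, 47, 40, 36, 25, 17, 17
The 2 values of 17 occupy positions 7–8 → each gets rank 7.
Site 1 values → pooled ranks: 40→4, 54→1, 17→7, 36→5
Rank sum = 4 + 1 + 7 + 5 = 17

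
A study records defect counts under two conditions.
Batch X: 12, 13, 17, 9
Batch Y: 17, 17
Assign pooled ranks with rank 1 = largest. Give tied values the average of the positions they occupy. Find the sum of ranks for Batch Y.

Sorted (descending): 17, 17, 17, 13, 12, 9
The 3 values of 17 occupy positions 1–3 → average rank 2.
Batch Y values → pooled ranks: 17→2, 17→2
Rank sum = 2 + 2 = 4

4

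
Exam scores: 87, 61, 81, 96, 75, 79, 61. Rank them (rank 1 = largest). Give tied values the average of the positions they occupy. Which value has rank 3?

Sorted (descending): 96, 87, 81, 79, 75, 61, 61
The 2 values of 61 occupy positions 6–7 → average rank (6+7)/2 = 6.5.
Rank 3 → value 81.

81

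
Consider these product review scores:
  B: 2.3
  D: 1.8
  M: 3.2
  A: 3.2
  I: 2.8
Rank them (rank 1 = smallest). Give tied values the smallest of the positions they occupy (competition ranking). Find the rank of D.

1

Sorted (ascending): 1.8, 2.3, 2.8, 3.2, 3.2
The 2 values of 3.2 occupy positions 4–5 → each gets rank 4.
D has value 1.8 → rank 1.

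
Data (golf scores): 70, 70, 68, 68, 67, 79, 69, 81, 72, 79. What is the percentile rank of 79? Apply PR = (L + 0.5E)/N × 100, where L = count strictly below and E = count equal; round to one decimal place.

N = 10.
Strictly below 79: 7. Equal to 79: 2.
PR = (7 + 0.5·2)/10 × 100 = 80.0

80.0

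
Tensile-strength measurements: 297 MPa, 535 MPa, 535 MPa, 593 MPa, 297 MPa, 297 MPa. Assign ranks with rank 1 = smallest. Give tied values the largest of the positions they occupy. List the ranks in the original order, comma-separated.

3, 5, 5, 6, 3, 3

Sorted (ascending): 297, 297, 297, 535, 535, 593
The 3 values of 297 occupy positions 1–3 → each gets rank 3.
The 2 values of 535 occupy positions 4–5 → each gets rank 5.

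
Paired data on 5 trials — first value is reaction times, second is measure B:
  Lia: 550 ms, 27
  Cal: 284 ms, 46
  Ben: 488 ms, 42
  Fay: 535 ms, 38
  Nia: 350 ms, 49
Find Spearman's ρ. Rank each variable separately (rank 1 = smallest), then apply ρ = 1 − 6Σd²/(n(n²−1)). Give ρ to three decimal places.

-0.900

Ranks of variable 1: 5, 1, 3, 4, 2
Ranks of variable 2: 1, 4, 3, 2, 5
d = r₁ − r₂: 4, -3, 0, 2, -3
d²: 16, 9, 0, 4, 9; Σd² = 38
ρ = 1 − 6·38/(5·24) = 1 − 228/120 = -0.900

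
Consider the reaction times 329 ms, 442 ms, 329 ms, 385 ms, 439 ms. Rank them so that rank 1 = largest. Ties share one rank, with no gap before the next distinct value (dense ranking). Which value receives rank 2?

Sorted (descending): 442, 439, 385, 329, 329
The 2 values of 329 share dense rank 4.
Remaining distinct values take the next consecutive integers.
Rank 2 → value 439.

439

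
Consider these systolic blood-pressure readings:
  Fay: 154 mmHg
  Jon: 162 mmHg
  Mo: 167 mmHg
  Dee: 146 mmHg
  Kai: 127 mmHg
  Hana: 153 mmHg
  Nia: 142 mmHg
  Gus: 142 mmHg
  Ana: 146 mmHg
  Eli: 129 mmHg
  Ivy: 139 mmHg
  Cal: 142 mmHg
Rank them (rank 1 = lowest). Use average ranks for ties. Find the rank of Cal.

5

Sorted (ascending): 127, 129, 139, 142, 142, 142, 146, 146, 153, 154, 162, 167
The 3 values of 142 occupy positions 4–6 → average rank 5.
The 2 values of 146 occupy positions 7–8 → average rank (7+8)/2 = 7.5.
Cal has value 142 mmHg → rank 5.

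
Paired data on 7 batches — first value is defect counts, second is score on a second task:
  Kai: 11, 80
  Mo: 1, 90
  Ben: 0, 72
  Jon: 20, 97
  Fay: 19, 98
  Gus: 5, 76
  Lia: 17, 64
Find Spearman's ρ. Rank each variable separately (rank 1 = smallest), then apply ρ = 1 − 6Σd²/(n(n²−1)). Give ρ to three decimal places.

Ranks of variable 1: 4, 2, 1, 7, 6, 3, 5
Ranks of variable 2: 4, 5, 2, 6, 7, 3, 1
d = r₁ − r₂: 0, -3, -1, 1, -1, 0, 4
d²: 0, 9, 1, 1, 1, 0, 16; Σd² = 28
ρ = 1 − 6·28/(7·48) = 1 − 168/336 = 0.500

0.500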